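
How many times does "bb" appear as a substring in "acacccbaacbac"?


Searching for "bb" in "acacccbaacbac"
Scanning each position:
  Position 0: "ac" => no
  Position 1: "ca" => no
  Position 2: "ac" => no
  Position 3: "cc" => no
  Position 4: "cc" => no
  Position 5: "cb" => no
  Position 6: "ba" => no
  Position 7: "aa" => no
  Position 8: "ac" => no
  Position 9: "cb" => no
  Position 10: "ba" => no
  Position 11: "ac" => no
Total occurrences: 0

0


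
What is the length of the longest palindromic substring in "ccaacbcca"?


Input: "ccaacbcca"
Checking substrings for palindromes:
  [1:5] "caac" (len 4) => palindrome
  [4:7] "cbc" (len 3) => palindrome
  [0:2] "cc" (len 2) => palindrome
  [2:4] "aa" (len 2) => palindrome
  [6:8] "cc" (len 2) => palindrome
Longest palindromic substring: "caac" with length 4

4


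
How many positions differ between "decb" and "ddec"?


Comparing "decb" and "ddec" position by position:
  Position 0: 'd' vs 'd' => same
  Position 1: 'e' vs 'd' => DIFFER
  Position 2: 'c' vs 'e' => DIFFER
  Position 3: 'b' vs 'c' => DIFFER
Positions that differ: 3

3


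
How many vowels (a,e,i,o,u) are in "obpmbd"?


Input: obpmbd
Checking each character:
  'o' at position 0: vowel (running total: 1)
  'b' at position 1: consonant
  'p' at position 2: consonant
  'm' at position 3: consonant
  'b' at position 4: consonant
  'd' at position 5: consonant
Total vowels: 1

1


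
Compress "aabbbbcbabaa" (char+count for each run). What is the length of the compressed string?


Input: aabbbbcbabaa
Runs:
  'a' x 2 => "a2"
  'b' x 4 => "b4"
  'c' x 1 => "c1"
  'b' x 1 => "b1"
  'a' x 1 => "a1"
  'b' x 1 => "b1"
  'a' x 2 => "a2"
Compressed: "a2b4c1b1a1b1a2"
Compressed length: 14

14


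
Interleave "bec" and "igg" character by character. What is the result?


Interleaving "bec" and "igg":
  Position 0: 'b' from first, 'i' from second => "bi"
  Position 1: 'e' from first, 'g' from second => "eg"
  Position 2: 'c' from first, 'g' from second => "cg"
Result: biegcg

biegcg


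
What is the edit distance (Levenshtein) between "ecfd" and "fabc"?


Computing edit distance: "ecfd" -> "fabc"
DP table:
           f    a    b    c
      0    1    2    3    4
  e   1    1    2    3    4
  c   2    2    2    3    3
  f   3    2    3    3    4
  d   4    3    3    4    4
Edit distance = dp[4][4] = 4

4


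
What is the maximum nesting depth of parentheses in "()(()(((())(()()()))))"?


Input: "()(()(((())(()()()))))"
Tracking depth:
  Position 0 '(': depth becomes 1
  Position 1 ')': depth becomes 0
  Position 2 '(': depth becomes 1
  Position 3 '(': depth becomes 2
  Position 4 ')': depth becomes 1
  Position 5 '(': depth becomes 2
  Position 6 '(': depth becomes 3
  Position 7 '(': depth becomes 4
  Position 8 '(': depth becomes 5
  Position 9 ')': depth becomes 4
  Position 10 ')': depth becomes 3
  Position 11 '(': depth becomes 4
  Position 12 '(': depth becomes 5
  Position 13 ')': depth becomes 4
  Position 14 '(': depth becomes 5
  Position 15 ')': depth becomes 4
  Position 16 '(': depth becomes 5
  Position 17 ')': depth becomes 4
  Position 18 ')': depth becomes 3
  Position 19 ')': depth becomes 2
  Position 20 ')': depth becomes 1
  Position 21 ')': depth becomes 0
Maximum depth reached: 5

5


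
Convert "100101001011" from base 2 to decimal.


Input: "100101001011" in base 2
Positional expansion:
  Digit '1' (value 1) x 2^11 = 2048
  Digit '0' (value 0) x 2^10 = 0
  Digit '0' (value 0) x 2^9 = 0
  Digit '1' (value 1) x 2^8 = 256
  Digit '0' (value 0) x 2^7 = 0
  Digit '1' (value 1) x 2^6 = 64
  Digit '0' (value 0) x 2^5 = 0
  Digit '0' (value 0) x 2^4 = 0
  Digit '1' (value 1) x 2^3 = 8
  Digit '0' (value 0) x 2^2 = 0
  Digit '1' (value 1) x 2^1 = 2
  Digit '1' (value 1) x 2^0 = 1
Sum = 2379

2379


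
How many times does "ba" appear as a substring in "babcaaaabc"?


Searching for "ba" in "babcaaaabc"
Scanning each position:
  Position 0: "ba" => MATCH
  Position 1: "ab" => no
  Position 2: "bc" => no
  Position 3: "ca" => no
  Position 4: "aa" => no
  Position 5: "aa" => no
  Position 6: "aa" => no
  Position 7: "ab" => no
  Position 8: "bc" => no
Total occurrences: 1

1


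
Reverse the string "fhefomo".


Input: fhefomo
Reading characters right to left:
  Position 6: 'o'
  Position 5: 'm'
  Position 4: 'o'
  Position 3: 'f'
  Position 2: 'e'
  Position 1: 'h'
  Position 0: 'f'
Reversed: omofehf

omofehf


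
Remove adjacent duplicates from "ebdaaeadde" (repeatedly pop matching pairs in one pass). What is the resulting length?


Input: ebdaaeadde
Stack-based adjacent duplicate removal:
  Read 'e': push. Stack: e
  Read 'b': push. Stack: eb
  Read 'd': push. Stack: ebd
  Read 'a': push. Stack: ebda
  Read 'a': matches stack top 'a' => pop. Stack: ebd
  Read 'e': push. Stack: ebde
  Read 'a': push. Stack: ebdea
  Read 'd': push. Stack: ebdead
  Read 'd': matches stack top 'd' => pop. Stack: ebdea
  Read 'e': push. Stack: ebdeae
Final stack: "ebdeae" (length 6)

6


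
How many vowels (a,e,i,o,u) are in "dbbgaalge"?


Input: dbbgaalge
Checking each character:
  'd' at position 0: consonant
  'b' at position 1: consonant
  'b' at position 2: consonant
  'g' at position 3: consonant
  'a' at position 4: vowel (running total: 1)
  'a' at position 5: vowel (running total: 2)
  'l' at position 6: consonant
  'g' at position 7: consonant
  'e' at position 8: vowel (running total: 3)
Total vowels: 3

3


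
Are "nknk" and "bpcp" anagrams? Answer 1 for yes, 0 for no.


Strings: "nknk", "bpcp"
Sorted first:  kknn
Sorted second: bcpp
Differ at position 0: 'k' vs 'b' => not anagrams

0


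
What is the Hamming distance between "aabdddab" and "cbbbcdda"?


Comparing "aabdddab" and "cbbbcdda" position by position:
  Position 0: 'a' vs 'c' => differ
  Position 1: 'a' vs 'b' => differ
  Position 2: 'b' vs 'b' => same
  Position 3: 'd' vs 'b' => differ
  Position 4: 'd' vs 'c' => differ
  Position 5: 'd' vs 'd' => same
  Position 6: 'a' vs 'd' => differ
  Position 7: 'b' vs 'a' => differ
Total differences (Hamming distance): 6

6


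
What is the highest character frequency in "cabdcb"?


Input: cabdcb
Character counts:
  'a': 1
  'b': 2
  'c': 2
  'd': 1
Maximum frequency: 2

2


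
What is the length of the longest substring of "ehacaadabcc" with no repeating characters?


Input: "ehacaadabcc"
Sliding window (track last position of each char):
  Position 0 ('e'): window [0,0] length 1 -- new best
  Position 1 ('h'): window [0,1] length 2 -- new best
  Position 2 ('a'): window [0,2] length 3 -- new best
  Position 3 ('c'): window [0,3] length 4 -- new best
  Position 4 ('a'): repeat (last at 2), move window start to 3
  Position 4 ('a'): window [3,4] length 2
  Position 5 ('a'): repeat (last at 4), move window start to 5
  Position 5 ('a'): window [5,5] length 1
  Position 6 ('d'): window [5,6] length 2
  Position 7 ('a'): repeat (last at 5), move window start to 6
  Position 7 ('a'): window [6,7] length 2
  Position 8 ('b'): window [6,8] length 3
  Position 9 ('c'): window [6,9] length 4
  Position 10 ('c'): repeat (last at 9), move window start to 10
  Position 10 ('c'): window [10,10] length 1
Longest substring with no repeats: "ehac" with length 4

4


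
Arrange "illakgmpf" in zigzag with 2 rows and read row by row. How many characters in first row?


Zigzag "illakgmpf" into 2 rows:
Placing characters:
  'i' => row 0
  'l' => row 1
  'l' => row 0
  'a' => row 1
  'k' => row 0
  'g' => row 1
  'm' => row 0
  'p' => row 1
  'f' => row 0
Rows:
  Row 0: "ilkmf"
  Row 1: "lagp"
First row length: 5

5


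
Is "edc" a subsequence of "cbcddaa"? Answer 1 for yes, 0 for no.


Check if "edc" is a subsequence of "cbcddaa"
Greedy scan:
  Position 0 ('c'): no match needed
  Position 1 ('b'): no match needed
  Position 2 ('c'): no match needed
  Position 3 ('d'): no match needed
  Position 4 ('d'): no match needed
  Position 5 ('a'): no match needed
  Position 6 ('a'): no match needed
Only matched 0/3 characters => not a subsequence

0


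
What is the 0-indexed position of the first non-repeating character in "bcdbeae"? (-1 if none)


Input: bcdbeae
Character frequencies:
  'a': 1
  'b': 2
  'c': 1
  'd': 1
  'e': 2
Scanning left to right for freq == 1:
  Position 0 ('b'): freq=2, skip
  Position 1 ('c'): unique! => answer = 1

1


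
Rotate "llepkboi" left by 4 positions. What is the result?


Input: "llepkboi", rotate left by 4
First 4 characters: "llep"
Remaining characters: "kboi"
Concatenate remaining + first: "kboi" + "llep" = "kboillep"

kboillep


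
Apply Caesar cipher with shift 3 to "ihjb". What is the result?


Caesar cipher: shift "ihjb" by 3
  'i' (pos 8) + 3 = pos 11 = 'l'
  'h' (pos 7) + 3 = pos 10 = 'k'
  'j' (pos 9) + 3 = pos 12 = 'm'
  'b' (pos 1) + 3 = pos 4 = 'e'
Result: lkme

lkme


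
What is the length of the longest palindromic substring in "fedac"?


Input: "fedac"
Checking substrings for palindromes:
  No multi-char palindromic substrings found
Longest palindromic substring: "f" with length 1

1


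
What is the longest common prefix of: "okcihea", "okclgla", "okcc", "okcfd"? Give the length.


Words: okcihea, okclgla, okcc, okcfd
  Position 0: all 'o' => match
  Position 1: all 'k' => match
  Position 2: all 'c' => match
  Position 3: ('i', 'l', 'c', 'f') => mismatch, stop
LCP = "okc" (length 3)

3


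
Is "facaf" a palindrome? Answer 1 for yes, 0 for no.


Input: facaf
Reversed: facaf
  Compare pos 0 ('f') with pos 4 ('f'): match
  Compare pos 1 ('a') with pos 3 ('a'): match
Result: palindrome

1


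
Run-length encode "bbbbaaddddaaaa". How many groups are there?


Input: bbbbaaddddaaaa
Scanning for consecutive runs:
  Group 1: 'b' x 4 (positions 0-3)
  Group 2: 'a' x 2 (positions 4-5)
  Group 3: 'd' x 4 (positions 6-9)
  Group 4: 'a' x 4 (positions 10-13)
Total groups: 4

4


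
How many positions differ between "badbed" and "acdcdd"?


Comparing "badbed" and "acdcdd" position by position:
  Position 0: 'b' vs 'a' => DIFFER
  Position 1: 'a' vs 'c' => DIFFER
  Position 2: 'd' vs 'd' => same
  Position 3: 'b' vs 'c' => DIFFER
  Position 4: 'e' vs 'd' => DIFFER
  Position 5: 'd' vs 'd' => same
Positions that differ: 4

4


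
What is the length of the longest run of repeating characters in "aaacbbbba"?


Input: "aaacbbbba"
Scanning for longest run:
  Position 1 ('a'): continues run of 'a', length=2
  Position 2 ('a'): continues run of 'a', length=3
  Position 3 ('c'): new char, reset run to 1
  Position 4 ('b'): new char, reset run to 1
  Position 5 ('b'): continues run of 'b', length=2
  Position 6 ('b'): continues run of 'b', length=3
  Position 7 ('b'): continues run of 'b', length=4
  Position 8 ('a'): new char, reset run to 1
Longest run: 'b' with length 4

4


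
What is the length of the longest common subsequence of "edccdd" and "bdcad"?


LCS of "edccdd" and "bdcad"
DP table:
           b    d    c    a    d
      0    0    0    0    0    0
  e   0    0    0    0    0    0
  d   0    0    1    1    1    1
  c   0    0    1    2    2    2
  c   0    0    1    2    2    2
  d   0    0    1    2    2    3
  d   0    0    1    2    2    3
LCS length = dp[6][5] = 3

3


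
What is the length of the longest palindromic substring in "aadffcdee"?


Input: "aadffcdee"
Checking substrings for palindromes:
  [0:2] "aa" (len 2) => palindrome
  [3:5] "ff" (len 2) => palindrome
  [7:9] "ee" (len 2) => palindrome
Longest palindromic substring: "aa" with length 2

2


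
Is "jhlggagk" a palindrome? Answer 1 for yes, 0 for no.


Input: jhlggagk
Reversed: kgagglhj
  Compare pos 0 ('j') with pos 7 ('k'): MISMATCH
  Compare pos 1 ('h') with pos 6 ('g'): MISMATCH
  Compare pos 2 ('l') with pos 5 ('a'): MISMATCH
  Compare pos 3 ('g') with pos 4 ('g'): match
Result: not a palindrome

0


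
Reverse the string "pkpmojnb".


Input: pkpmojnb
Reading characters right to left:
  Position 7: 'b'
  Position 6: 'n'
  Position 5: 'j'
  Position 4: 'o'
  Position 3: 'm'
  Position 2: 'p'
  Position 1: 'k'
  Position 0: 'p'
Reversed: bnjompkp

bnjompkp


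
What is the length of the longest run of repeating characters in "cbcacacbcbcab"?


Input: "cbcacacbcbcab"
Scanning for longest run:
  Position 1 ('b'): new char, reset run to 1
  Position 2 ('c'): new char, reset run to 1
  Position 3 ('a'): new char, reset run to 1
  Position 4 ('c'): new char, reset run to 1
  Position 5 ('a'): new char, reset run to 1
  Position 6 ('c'): new char, reset run to 1
  Position 7 ('b'): new char, reset run to 1
  Position 8 ('c'): new char, reset run to 1
  Position 9 ('b'): new char, reset run to 1
  Position 10 ('c'): new char, reset run to 1
  Position 11 ('a'): new char, reset run to 1
  Position 12 ('b'): new char, reset run to 1
Longest run: 'c' with length 1

1


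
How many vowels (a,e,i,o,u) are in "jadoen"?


Input: jadoen
Checking each character:
  'j' at position 0: consonant
  'a' at position 1: vowel (running total: 1)
  'd' at position 2: consonant
  'o' at position 3: vowel (running total: 2)
  'e' at position 4: vowel (running total: 3)
  'n' at position 5: consonant
Total vowels: 3

3


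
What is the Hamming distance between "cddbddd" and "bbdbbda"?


Comparing "cddbddd" and "bbdbbda" position by position:
  Position 0: 'c' vs 'b' => differ
  Position 1: 'd' vs 'b' => differ
  Position 2: 'd' vs 'd' => same
  Position 3: 'b' vs 'b' => same
  Position 4: 'd' vs 'b' => differ
  Position 5: 'd' vs 'd' => same
  Position 6: 'd' vs 'a' => differ
Total differences (Hamming distance): 4

4


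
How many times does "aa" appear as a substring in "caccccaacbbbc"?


Searching for "aa" in "caccccaacbbbc"
Scanning each position:
  Position 0: "ca" => no
  Position 1: "ac" => no
  Position 2: "cc" => no
  Position 3: "cc" => no
  Position 4: "cc" => no
  Position 5: "ca" => no
  Position 6: "aa" => MATCH
  Position 7: "ac" => no
  Position 8: "cb" => no
  Position 9: "bb" => no
  Position 10: "bb" => no
  Position 11: "bc" => no
Total occurrences: 1

1


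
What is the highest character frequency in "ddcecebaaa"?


Input: ddcecebaaa
Character counts:
  'a': 3
  'b': 1
  'c': 2
  'd': 2
  'e': 2
Maximum frequency: 3

3


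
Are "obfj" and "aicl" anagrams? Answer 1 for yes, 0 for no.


Strings: "obfj", "aicl"
Sorted first:  bfjo
Sorted second: acil
Differ at position 0: 'b' vs 'a' => not anagrams

0


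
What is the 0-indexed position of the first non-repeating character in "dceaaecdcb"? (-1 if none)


Input: dceaaecdcb
Character frequencies:
  'a': 2
  'b': 1
  'c': 3
  'd': 2
  'e': 2
Scanning left to right for freq == 1:
  Position 0 ('d'): freq=2, skip
  Position 1 ('c'): freq=3, skip
  Position 2 ('e'): freq=2, skip
  Position 3 ('a'): freq=2, skip
  Position 4 ('a'): freq=2, skip
  Position 5 ('e'): freq=2, skip
  Position 6 ('c'): freq=3, skip
  Position 7 ('d'): freq=2, skip
  Position 8 ('c'): freq=3, skip
  Position 9 ('b'): unique! => answer = 9

9


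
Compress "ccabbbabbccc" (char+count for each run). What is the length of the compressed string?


Input: ccabbbabbccc
Runs:
  'c' x 2 => "c2"
  'a' x 1 => "a1"
  'b' x 3 => "b3"
  'a' x 1 => "a1"
  'b' x 2 => "b2"
  'c' x 3 => "c3"
Compressed: "c2a1b3a1b2c3"
Compressed length: 12

12


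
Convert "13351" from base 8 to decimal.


Input: "13351" in base 8
Positional expansion:
  Digit '1' (value 1) x 8^4 = 4096
  Digit '3' (value 3) x 8^3 = 1536
  Digit '3' (value 3) x 8^2 = 192
  Digit '5' (value 5) x 8^1 = 40
  Digit '1' (value 1) x 8^0 = 1
Sum = 5865

5865


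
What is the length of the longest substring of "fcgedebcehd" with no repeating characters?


Input: "fcgedebcehd"
Sliding window (track last position of each char):
  Position 0 ('f'): window [0,0] length 1 -- new best
  Position 1 ('c'): window [0,1] length 2 -- new best
  Position 2 ('g'): window [0,2] length 3 -- new best
  Position 3 ('e'): window [0,3] length 4 -- new best
  Position 4 ('d'): window [0,4] length 5 -- new best
  Position 5 ('e'): repeat (last at 3), move window start to 4
  Position 5 ('e'): window [4,5] length 2
  Position 6 ('b'): window [4,6] length 3
  Position 7 ('c'): window [4,7] length 4
  Position 8 ('e'): repeat (last at 5), move window start to 6
  Position 8 ('e'): window [6,8] length 3
  Position 9 ('h'): window [6,9] length 4
  Position 10 ('d'): window [6,10] length 5
Longest substring with no repeats: "fcged" with length 5

5


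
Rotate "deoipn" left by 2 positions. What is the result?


Input: "deoipn", rotate left by 2
First 2 characters: "de"
Remaining characters: "oipn"
Concatenate remaining + first: "oipn" + "de" = "oipnde"

oipnde


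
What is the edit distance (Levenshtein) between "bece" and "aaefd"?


Computing edit distance: "bece" -> "aaefd"
DP table:
           a    a    e    f    d
      0    1    2    3    4    5
  b   1    1    2    3    4    5
  e   2    2    2    2    3    4
  c   3    3    3    3    3    4
  e   4    4    4    3    4    4
Edit distance = dp[4][5] = 4

4


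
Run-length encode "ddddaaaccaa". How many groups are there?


Input: ddddaaaccaa
Scanning for consecutive runs:
  Group 1: 'd' x 4 (positions 0-3)
  Group 2: 'a' x 3 (positions 4-6)
  Group 3: 'c' x 2 (positions 7-8)
  Group 4: 'a' x 2 (positions 9-10)
Total groups: 4

4


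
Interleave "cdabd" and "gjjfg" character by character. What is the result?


Interleaving "cdabd" and "gjjfg":
  Position 0: 'c' from first, 'g' from second => "cg"
  Position 1: 'd' from first, 'j' from second => "dj"
  Position 2: 'a' from first, 'j' from second => "aj"
  Position 3: 'b' from first, 'f' from second => "bf"
  Position 4: 'd' from first, 'g' from second => "dg"
Result: cgdjajbfdg

cgdjajbfdg


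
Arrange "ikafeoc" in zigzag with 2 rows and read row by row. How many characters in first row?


Zigzag "ikafeoc" into 2 rows:
Placing characters:
  'i' => row 0
  'k' => row 1
  'a' => row 0
  'f' => row 1
  'e' => row 0
  'o' => row 1
  'c' => row 0
Rows:
  Row 0: "iaec"
  Row 1: "kfo"
First row length: 4

4


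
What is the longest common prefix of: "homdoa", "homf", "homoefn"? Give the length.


Words: homdoa, homf, homoefn
  Position 0: all 'h' => match
  Position 1: all 'o' => match
  Position 2: all 'm' => match
  Position 3: ('d', 'f', 'o') => mismatch, stop
LCP = "hom" (length 3)

3


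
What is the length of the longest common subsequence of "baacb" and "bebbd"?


LCS of "baacb" and "bebbd"
DP table:
           b    e    b    b    d
      0    0    0    0    0    0
  b   0    1    1    1    1    1
  a   0    1    1    1    1    1
  a   0    1    1    1    1    1
  c   0    1    1    1    1    1
  b   0    1    1    2    2    2
LCS length = dp[5][5] = 2

2


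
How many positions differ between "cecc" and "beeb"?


Comparing "cecc" and "beeb" position by position:
  Position 0: 'c' vs 'b' => DIFFER
  Position 1: 'e' vs 'e' => same
  Position 2: 'c' vs 'e' => DIFFER
  Position 3: 'c' vs 'b' => DIFFER
Positions that differ: 3

3


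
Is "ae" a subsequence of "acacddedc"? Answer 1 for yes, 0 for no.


Check if "ae" is a subsequence of "acacddedc"
Greedy scan:
  Position 0 ('a'): matches sub[0] = 'a'
  Position 1 ('c'): no match needed
  Position 2 ('a'): no match needed
  Position 3 ('c'): no match needed
  Position 4 ('d'): no match needed
  Position 5 ('d'): no match needed
  Position 6 ('e'): matches sub[1] = 'e'
  Position 7 ('d'): no match needed
  Position 8 ('c'): no match needed
All 2 characters matched => is a subsequence

1


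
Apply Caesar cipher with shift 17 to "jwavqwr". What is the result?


Caesar cipher: shift "jwavqwr" by 17
  'j' (pos 9) + 17 = pos 0 = 'a'
  'w' (pos 22) + 17 = pos 13 = 'n'
  'a' (pos 0) + 17 = pos 17 = 'r'
  'v' (pos 21) + 17 = pos 12 = 'm'
  'q' (pos 16) + 17 = pos 7 = 'h'
  'w' (pos 22) + 17 = pos 13 = 'n'
  'r' (pos 17) + 17 = pos 8 = 'i'
Result: anrmhni

anrmhni


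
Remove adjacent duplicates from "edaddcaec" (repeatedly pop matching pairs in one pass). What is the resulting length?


Input: edaddcaec
Stack-based adjacent duplicate removal:
  Read 'e': push. Stack: e
  Read 'd': push. Stack: ed
  Read 'a': push. Stack: eda
  Read 'd': push. Stack: edad
  Read 'd': matches stack top 'd' => pop. Stack: eda
  Read 'c': push. Stack: edac
  Read 'a': push. Stack: edaca
  Read 'e': push. Stack: edacae
  Read 'c': push. Stack: edacaec
Final stack: "edacaec" (length 7)

7


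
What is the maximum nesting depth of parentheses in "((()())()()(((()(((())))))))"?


Input: "((()())()()(((()(((())))))))"
Tracking depth:
  Position 0 '(': depth becomes 1
  Position 1 '(': depth becomes 2
  Position 2 '(': depth becomes 3
  Position 3 ')': depth becomes 2
  Position 4 '(': depth becomes 3
  Position 5 ')': depth becomes 2
  Position 6 ')': depth becomes 1
  Position 7 '(': depth becomes 2
  Position 8 ')': depth becomes 1
  Position 9 '(': depth becomes 2
  Position 10 ')': depth becomes 1
  Position 11 '(': depth becomes 2
  Position 12 '(': depth becomes 3
  Position 13 '(': depth becomes 4
  Position 14 '(': depth becomes 5
  Position 15 ')': depth becomes 4
  Position 16 '(': depth becomes 5
  Position 17 '(': depth becomes 6
  Position 18 '(': depth becomes 7
  Position 19 '(': depth becomes 8
  Position 20 ')': depth becomes 7
  Position 21 ')': depth becomes 6
  Position 22 ')': depth becomes 5
  Position 23 ')': depth becomes 4
  Position 24 ')': depth becomes 3
  Position 25 ')': depth becomes 2
  Position 26 ')': depth becomes 1
  Position 27 ')': depth becomes 0
Maximum depth reached: 8

8


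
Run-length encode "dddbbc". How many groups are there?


Input: dddbbc
Scanning for consecutive runs:
  Group 1: 'd' x 3 (positions 0-2)
  Group 2: 'b' x 2 (positions 3-4)
  Group 3: 'c' x 1 (positions 5-5)
Total groups: 3

3


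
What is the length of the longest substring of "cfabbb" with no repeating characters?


Input: "cfabbb"
Sliding window (track last position of each char):
  Position 0 ('c'): window [0,0] length 1 -- new best
  Position 1 ('f'): window [0,1] length 2 -- new best
  Position 2 ('a'): window [0,2] length 3 -- new best
  Position 3 ('b'): window [0,3] length 4 -- new best
  Position 4 ('b'): repeat (last at 3), move window start to 4
  Position 4 ('b'): window [4,4] length 1
  Position 5 ('b'): repeat (last at 4), move window start to 5
  Position 5 ('b'): window [5,5] length 1
Longest substring with no repeats: "cfab" with length 4

4


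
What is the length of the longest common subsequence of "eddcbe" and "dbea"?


LCS of "eddcbe" and "dbea"
DP table:
           d    b    e    a
      0    0    0    0    0
  e   0    0    0    1    1
  d   0    1    1    1    1
  d   0    1    1    1    1
  c   0    1    1    1    1
  b   0    1    2    2    2
  e   0    1    2    3    3
LCS length = dp[6][4] = 3

3


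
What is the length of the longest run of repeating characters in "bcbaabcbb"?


Input: "bcbaabcbb"
Scanning for longest run:
  Position 1 ('c'): new char, reset run to 1
  Position 2 ('b'): new char, reset run to 1
  Position 3 ('a'): new char, reset run to 1
  Position 4 ('a'): continues run of 'a', length=2
  Position 5 ('b'): new char, reset run to 1
  Position 6 ('c'): new char, reset run to 1
  Position 7 ('b'): new char, reset run to 1
  Position 8 ('b'): continues run of 'b', length=2
Longest run: 'a' with length 2

2


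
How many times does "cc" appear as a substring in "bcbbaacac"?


Searching for "cc" in "bcbbaacac"
Scanning each position:
  Position 0: "bc" => no
  Position 1: "cb" => no
  Position 2: "bb" => no
  Position 3: "ba" => no
  Position 4: "aa" => no
  Position 5: "ac" => no
  Position 6: "ca" => no
  Position 7: "ac" => no
Total occurrences: 0

0


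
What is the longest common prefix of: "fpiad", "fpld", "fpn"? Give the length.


Words: fpiad, fpld, fpn
  Position 0: all 'f' => match
  Position 1: all 'p' => match
  Position 2: ('i', 'l', 'n') => mismatch, stop
LCP = "fp" (length 2)

2


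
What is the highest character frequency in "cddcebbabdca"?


Input: cddcebbabdca
Character counts:
  'a': 2
  'b': 3
  'c': 3
  'd': 3
  'e': 1
Maximum frequency: 3

3


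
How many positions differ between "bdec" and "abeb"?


Comparing "bdec" and "abeb" position by position:
  Position 0: 'b' vs 'a' => DIFFER
  Position 1: 'd' vs 'b' => DIFFER
  Position 2: 'e' vs 'e' => same
  Position 3: 'c' vs 'b' => DIFFER
Positions that differ: 3

3


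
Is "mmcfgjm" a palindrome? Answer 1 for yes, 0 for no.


Input: mmcfgjm
Reversed: mjgfcmm
  Compare pos 0 ('m') with pos 6 ('m'): match
  Compare pos 1 ('m') with pos 5 ('j'): MISMATCH
  Compare pos 2 ('c') with pos 4 ('g'): MISMATCH
Result: not a palindrome

0


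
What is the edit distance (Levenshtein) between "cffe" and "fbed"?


Computing edit distance: "cffe" -> "fbed"
DP table:
           f    b    e    d
      0    1    2    3    4
  c   1    1    2    3    4
  f   2    1    2    3    4
  f   3    2    2    3    4
  e   4    3    3    2    3
Edit distance = dp[4][4] = 3

3


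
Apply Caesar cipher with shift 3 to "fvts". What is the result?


Caesar cipher: shift "fvts" by 3
  'f' (pos 5) + 3 = pos 8 = 'i'
  'v' (pos 21) + 3 = pos 24 = 'y'
  't' (pos 19) + 3 = pos 22 = 'w'
  's' (pos 18) + 3 = pos 21 = 'v'
Result: iywv

iywv


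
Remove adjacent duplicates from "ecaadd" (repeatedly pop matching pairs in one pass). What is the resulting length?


Input: ecaadd
Stack-based adjacent duplicate removal:
  Read 'e': push. Stack: e
  Read 'c': push. Stack: ec
  Read 'a': push. Stack: eca
  Read 'a': matches stack top 'a' => pop. Stack: ec
  Read 'd': push. Stack: ecd
  Read 'd': matches stack top 'd' => pop. Stack: ec
Final stack: "ec" (length 2)

2


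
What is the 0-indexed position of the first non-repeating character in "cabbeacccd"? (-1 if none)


Input: cabbeacccd
Character frequencies:
  'a': 2
  'b': 2
  'c': 4
  'd': 1
  'e': 1
Scanning left to right for freq == 1:
  Position 0 ('c'): freq=4, skip
  Position 1 ('a'): freq=2, skip
  Position 2 ('b'): freq=2, skip
  Position 3 ('b'): freq=2, skip
  Position 4 ('e'): unique! => answer = 4

4


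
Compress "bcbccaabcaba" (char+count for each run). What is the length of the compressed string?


Input: bcbccaabcaba
Runs:
  'b' x 1 => "b1"
  'c' x 1 => "c1"
  'b' x 1 => "b1"
  'c' x 2 => "c2"
  'a' x 2 => "a2"
  'b' x 1 => "b1"
  'c' x 1 => "c1"
  'a' x 1 => "a1"
  'b' x 1 => "b1"
  'a' x 1 => "a1"
Compressed: "b1c1b1c2a2b1c1a1b1a1"
Compressed length: 20

20


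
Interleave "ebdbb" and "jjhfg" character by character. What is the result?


Interleaving "ebdbb" and "jjhfg":
  Position 0: 'e' from first, 'j' from second => "ej"
  Position 1: 'b' from first, 'j' from second => "bj"
  Position 2: 'd' from first, 'h' from second => "dh"
  Position 3: 'b' from first, 'f' from second => "bf"
  Position 4: 'b' from first, 'g' from second => "bg"
Result: ejbjdhbfbg

ejbjdhbfbg


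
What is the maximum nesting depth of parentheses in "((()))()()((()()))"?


Input: "((()))()()((()()))"
Tracking depth:
  Position 0 '(': depth becomes 1
  Position 1 '(': depth becomes 2
  Position 2 '(': depth becomes 3
  Position 3 ')': depth becomes 2
  Position 4 ')': depth becomes 1
  Position 5 ')': depth becomes 0
  Position 6 '(': depth becomes 1
  Position 7 ')': depth becomes 0
  Position 8 '(': depth becomes 1
  Position 9 ')': depth becomes 0
  Position 10 '(': depth becomes 1
  Position 11 '(': depth becomes 2
  Position 12 '(': depth becomes 3
  Position 13 ')': depth becomes 2
  Position 14 '(': depth becomes 3
  Position 15 ')': depth becomes 2
  Position 16 ')': depth becomes 1
  Position 17 ')': depth becomes 0
Maximum depth reached: 3

3


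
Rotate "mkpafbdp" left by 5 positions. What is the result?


Input: "mkpafbdp", rotate left by 5
First 5 characters: "mkpaf"
Remaining characters: "bdp"
Concatenate remaining + first: "bdp" + "mkpaf" = "bdpmkpaf"

bdpmkpaf


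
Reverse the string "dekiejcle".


Input: dekiejcle
Reading characters right to left:
  Position 8: 'e'
  Position 7: 'l'
  Position 6: 'c'
  Position 5: 'j'
  Position 4: 'e'
  Position 3: 'i'
  Position 2: 'k'
  Position 1: 'e'
  Position 0: 'd'
Reversed: elcjeiked

elcjeiked


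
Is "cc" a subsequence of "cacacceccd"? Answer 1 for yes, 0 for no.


Check if "cc" is a subsequence of "cacacceccd"
Greedy scan:
  Position 0 ('c'): matches sub[0] = 'c'
  Position 1 ('a'): no match needed
  Position 2 ('c'): matches sub[1] = 'c'
  Position 3 ('a'): no match needed
  Position 4 ('c'): no match needed
  Position 5 ('c'): no match needed
  Position 6 ('e'): no match needed
  Position 7 ('c'): no match needed
  Position 8 ('c'): no match needed
  Position 9 ('d'): no match needed
All 2 characters matched => is a subsequence

1


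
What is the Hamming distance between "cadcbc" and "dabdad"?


Comparing "cadcbc" and "dabdad" position by position:
  Position 0: 'c' vs 'd' => differ
  Position 1: 'a' vs 'a' => same
  Position 2: 'd' vs 'b' => differ
  Position 3: 'c' vs 'd' => differ
  Position 4: 'b' vs 'a' => differ
  Position 5: 'c' vs 'd' => differ
Total differences (Hamming distance): 5

5


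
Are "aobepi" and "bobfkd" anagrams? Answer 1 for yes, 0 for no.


Strings: "aobepi", "bobfkd"
Sorted first:  abeiop
Sorted second: bbdfko
Differ at position 0: 'a' vs 'b' => not anagrams

0


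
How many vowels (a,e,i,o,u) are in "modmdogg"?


Input: modmdogg
Checking each character:
  'm' at position 0: consonant
  'o' at position 1: vowel (running total: 1)
  'd' at position 2: consonant
  'm' at position 3: consonant
  'd' at position 4: consonant
  'o' at position 5: vowel (running total: 2)
  'g' at position 6: consonant
  'g' at position 7: consonant
Total vowels: 2

2


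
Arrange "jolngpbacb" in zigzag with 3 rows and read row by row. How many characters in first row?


Zigzag "jolngpbacb" into 3 rows:
Placing characters:
  'j' => row 0
  'o' => row 1
  'l' => row 2
  'n' => row 1
  'g' => row 0
  'p' => row 1
  'b' => row 2
  'a' => row 1
  'c' => row 0
  'b' => row 1
Rows:
  Row 0: "jgc"
  Row 1: "onpab"
  Row 2: "lb"
First row length: 3

3


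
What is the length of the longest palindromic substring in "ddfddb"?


Input: "ddfddb"
Checking substrings for palindromes:
  [0:5] "ddfdd" (len 5) => palindrome
  [1:4] "dfd" (len 3) => palindrome
  [0:2] "dd" (len 2) => palindrome
  [3:5] "dd" (len 2) => palindrome
Longest palindromic substring: "ddfdd" with length 5

5


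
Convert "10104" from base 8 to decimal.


Input: "10104" in base 8
Positional expansion:
  Digit '1' (value 1) x 8^4 = 4096
  Digit '0' (value 0) x 8^3 = 0
  Digit '1' (value 1) x 8^2 = 64
  Digit '0' (value 0) x 8^1 = 0
  Digit '4' (value 4) x 8^0 = 4
Sum = 4164

4164


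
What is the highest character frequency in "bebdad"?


Input: bebdad
Character counts:
  'a': 1
  'b': 2
  'd': 2
  'e': 1
Maximum frequency: 2

2


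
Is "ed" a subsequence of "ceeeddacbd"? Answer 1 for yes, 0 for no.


Check if "ed" is a subsequence of "ceeeddacbd"
Greedy scan:
  Position 0 ('c'): no match needed
  Position 1 ('e'): matches sub[0] = 'e'
  Position 2 ('e'): no match needed
  Position 3 ('e'): no match needed
  Position 4 ('d'): matches sub[1] = 'd'
  Position 5 ('d'): no match needed
  Position 6 ('a'): no match needed
  Position 7 ('c'): no match needed
  Position 8 ('b'): no match needed
  Position 9 ('d'): no match needed
All 2 characters matched => is a subsequence

1


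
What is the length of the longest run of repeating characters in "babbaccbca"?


Input: "babbaccbca"
Scanning for longest run:
  Position 1 ('a'): new char, reset run to 1
  Position 2 ('b'): new char, reset run to 1
  Position 3 ('b'): continues run of 'b', length=2
  Position 4 ('a'): new char, reset run to 1
  Position 5 ('c'): new char, reset run to 1
  Position 6 ('c'): continues run of 'c', length=2
  Position 7 ('b'): new char, reset run to 1
  Position 8 ('c'): new char, reset run to 1
  Position 9 ('a'): new char, reset run to 1
Longest run: 'b' with length 2

2


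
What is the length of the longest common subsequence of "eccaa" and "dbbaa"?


LCS of "eccaa" and "dbbaa"
DP table:
           d    b    b    a    a
      0    0    0    0    0    0
  e   0    0    0    0    0    0
  c   0    0    0    0    0    0
  c   0    0    0    0    0    0
  a   0    0    0    0    1    1
  a   0    0    0    0    1    2
LCS length = dp[5][5] = 2

2


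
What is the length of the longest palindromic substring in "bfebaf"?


Input: "bfebaf"
Checking substrings for palindromes:
  No multi-char palindromic substrings found
Longest palindromic substring: "b" with length 1

1


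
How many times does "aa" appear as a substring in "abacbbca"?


Searching for "aa" in "abacbbca"
Scanning each position:
  Position 0: "ab" => no
  Position 1: "ba" => no
  Position 2: "ac" => no
  Position 3: "cb" => no
  Position 4: "bb" => no
  Position 5: "bc" => no
  Position 6: "ca" => no
Total occurrences: 0

0


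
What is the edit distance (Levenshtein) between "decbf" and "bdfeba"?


Computing edit distance: "decbf" -> "bdfeba"
DP table:
           b    d    f    e    b    a
      0    1    2    3    4    5    6
  d   1    1    1    2    3    4    5
  e   2    2    2    2    2    3    4
  c   3    3    3    3    3    3    4
  b   4    3    4    4    4    3    4
  f   5    4    4    4    5    4    4
Edit distance = dp[5][6] = 4

4


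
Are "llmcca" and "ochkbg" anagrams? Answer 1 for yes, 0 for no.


Strings: "llmcca", "ochkbg"
Sorted first:  accllm
Sorted second: bcghko
Differ at position 0: 'a' vs 'b' => not anagrams

0


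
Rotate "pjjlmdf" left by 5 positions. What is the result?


Input: "pjjlmdf", rotate left by 5
First 5 characters: "pjjlm"
Remaining characters: "df"
Concatenate remaining + first: "df" + "pjjlm" = "dfpjjlm"

dfpjjlm


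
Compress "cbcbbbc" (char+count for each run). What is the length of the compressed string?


Input: cbcbbbc
Runs:
  'c' x 1 => "c1"
  'b' x 1 => "b1"
  'c' x 1 => "c1"
  'b' x 3 => "b3"
  'c' x 1 => "c1"
Compressed: "c1b1c1b3c1"
Compressed length: 10

10


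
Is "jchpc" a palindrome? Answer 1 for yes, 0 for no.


Input: jchpc
Reversed: cphcj
  Compare pos 0 ('j') with pos 4 ('c'): MISMATCH
  Compare pos 1 ('c') with pos 3 ('p'): MISMATCH
Result: not a palindrome

0


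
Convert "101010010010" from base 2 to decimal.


Input: "101010010010" in base 2
Positional expansion:
  Digit '1' (value 1) x 2^11 = 2048
  Digit '0' (value 0) x 2^10 = 0
  Digit '1' (value 1) x 2^9 = 512
  Digit '0' (value 0) x 2^8 = 0
  Digit '1' (value 1) x 2^7 = 128
  Digit '0' (value 0) x 2^6 = 0
  Digit '0' (value 0) x 2^5 = 0
  Digit '1' (value 1) x 2^4 = 16
  Digit '0' (value 0) x 2^3 = 0
  Digit '0' (value 0) x 2^2 = 0
  Digit '1' (value 1) x 2^1 = 2
  Digit '0' (value 0) x 2^0 = 0
Sum = 2706

2706


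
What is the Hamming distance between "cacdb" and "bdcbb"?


Comparing "cacdb" and "bdcbb" position by position:
  Position 0: 'c' vs 'b' => differ
  Position 1: 'a' vs 'd' => differ
  Position 2: 'c' vs 'c' => same
  Position 3: 'd' vs 'b' => differ
  Position 4: 'b' vs 'b' => same
Total differences (Hamming distance): 3

3


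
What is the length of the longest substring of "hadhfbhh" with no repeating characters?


Input: "hadhfbhh"
Sliding window (track last position of each char):
  Position 0 ('h'): window [0,0] length 1 -- new best
  Position 1 ('a'): window [0,1] length 2 -- new best
  Position 2 ('d'): window [0,2] length 3 -- new best
  Position 3 ('h'): repeat (last at 0), move window start to 1
  Position 3 ('h'): window [1,3] length 3
  Position 4 ('f'): window [1,4] length 4 -- new best
  Position 5 ('b'): window [1,5] length 5 -- new best
  Position 6 ('h'): repeat (last at 3), move window start to 4
  Position 6 ('h'): window [4,6] length 3
  Position 7 ('h'): repeat (last at 6), move window start to 7
  Position 7 ('h'): window [7,7] length 1
Longest substring with no repeats: "adhfb" with length 5

5


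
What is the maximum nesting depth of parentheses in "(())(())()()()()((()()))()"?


Input: "(())(())()()()()((()()))()"
Tracking depth:
  Position 0 '(': depth becomes 1
  Position 1 '(': depth becomes 2
  Position 2 ')': depth becomes 1
  Position 3 ')': depth becomes 0
  Position 4 '(': depth becomes 1
  Position 5 '(': depth becomes 2
  Position 6 ')': depth becomes 1
  Position 7 ')': depth becomes 0
  Position 8 '(': depth becomes 1
  Position 9 ')': depth becomes 0
  Position 10 '(': depth becomes 1
  Position 11 ')': depth becomes 0
  Position 12 '(': depth becomes 1
  Position 13 ')': depth becomes 0
  Position 14 '(': depth becomes 1
  Position 15 ')': depth becomes 0
  Position 16 '(': depth becomes 1
  Position 17 '(': depth becomes 2
  Position 18 '(': depth becomes 3
  Position 19 ')': depth becomes 2
  Position 20 '(': depth becomes 3
  Position 21 ')': depth becomes 2
  Position 22 ')': depth becomes 1
  Position 23 ')': depth becomes 0
  Position 24 '(': depth becomes 1
  Position 25 ')': depth becomes 0
Maximum depth reached: 3

3


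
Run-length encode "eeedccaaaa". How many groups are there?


Input: eeedccaaaa
Scanning for consecutive runs:
  Group 1: 'e' x 3 (positions 0-2)
  Group 2: 'd' x 1 (positions 3-3)
  Group 3: 'c' x 2 (positions 4-5)
  Group 4: 'a' x 4 (positions 6-9)
Total groups: 4

4


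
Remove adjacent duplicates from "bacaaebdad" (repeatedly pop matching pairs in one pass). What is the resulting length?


Input: bacaaebdad
Stack-based adjacent duplicate removal:
  Read 'b': push. Stack: b
  Read 'a': push. Stack: ba
  Read 'c': push. Stack: bac
  Read 'a': push. Stack: baca
  Read 'a': matches stack top 'a' => pop. Stack: bac
  Read 'e': push. Stack: bace
  Read 'b': push. Stack: baceb
  Read 'd': push. Stack: bacebd
  Read 'a': push. Stack: bacebda
  Read 'd': push. Stack: bacebdad
Final stack: "bacebdad" (length 8)

8


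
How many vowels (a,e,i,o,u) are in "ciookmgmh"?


Input: ciookmgmh
Checking each character:
  'c' at position 0: consonant
  'i' at position 1: vowel (running total: 1)
  'o' at position 2: vowel (running total: 2)
  'o' at position 3: vowel (running total: 3)
  'k' at position 4: consonant
  'm' at position 5: consonant
  'g' at position 6: consonant
  'm' at position 7: consonant
  'h' at position 8: consonant
Total vowels: 3

3


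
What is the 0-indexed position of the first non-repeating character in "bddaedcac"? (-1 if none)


Input: bddaedcac
Character frequencies:
  'a': 2
  'b': 1
  'c': 2
  'd': 3
  'e': 1
Scanning left to right for freq == 1:
  Position 0 ('b'): unique! => answer = 0

0


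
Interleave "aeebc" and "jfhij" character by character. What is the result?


Interleaving "aeebc" and "jfhij":
  Position 0: 'a' from first, 'j' from second => "aj"
  Position 1: 'e' from first, 'f' from second => "ef"
  Position 2: 'e' from first, 'h' from second => "eh"
  Position 3: 'b' from first, 'i' from second => "bi"
  Position 4: 'c' from first, 'j' from second => "cj"
Result: ajefehbicj

ajefehbicj


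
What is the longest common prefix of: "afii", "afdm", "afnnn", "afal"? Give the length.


Words: afii, afdm, afnnn, afal
  Position 0: all 'a' => match
  Position 1: all 'f' => match
  Position 2: ('i', 'd', 'n', 'a') => mismatch, stop
LCP = "af" (length 2)

2


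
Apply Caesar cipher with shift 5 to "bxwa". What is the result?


Caesar cipher: shift "bxwa" by 5
  'b' (pos 1) + 5 = pos 6 = 'g'
  'x' (pos 23) + 5 = pos 2 = 'c'
  'w' (pos 22) + 5 = pos 1 = 'b'
  'a' (pos 0) + 5 = pos 5 = 'f'
Result: gcbf

gcbf


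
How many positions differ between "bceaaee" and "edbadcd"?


Comparing "bceaaee" and "edbadcd" position by position:
  Position 0: 'b' vs 'e' => DIFFER
  Position 1: 'c' vs 'd' => DIFFER
  Position 2: 'e' vs 'b' => DIFFER
  Position 3: 'a' vs 'a' => same
  Position 4: 'a' vs 'd' => DIFFER
  Position 5: 'e' vs 'c' => DIFFER
  Position 6: 'e' vs 'd' => DIFFER
Positions that differ: 6

6


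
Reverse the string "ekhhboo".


Input: ekhhboo
Reading characters right to left:
  Position 6: 'o'
  Position 5: 'o'
  Position 4: 'b'
  Position 3: 'h'
  Position 2: 'h'
  Position 1: 'k'
  Position 0: 'e'
Reversed: oobhhke

oobhhke
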